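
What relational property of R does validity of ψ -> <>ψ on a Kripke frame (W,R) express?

reflexivity

This is frame-equivalent to □ψ → ψ (substitute ¬ψ for ψ and contrapose).
Suppose □ψ→ψ is valid. At any x set V(ψ)={w : Rxw}. Then □ψ holds at x, so ψ holds at x, i.e. Rxx.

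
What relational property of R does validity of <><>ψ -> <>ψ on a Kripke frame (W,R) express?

transitivity

Equivalently (dual form): □ψ → □□ψ.
Suppose □ψ→□□ψ is valid. Take Rxy, Ryz and set V(ψ)={w : Rxw}. Then □ψ at x, so □□ψ at x, so □ψ at y, so ψ at z, i.e. Rxz.
Conversely, on a frame with transitivity the schema holds at every world under every valuation.
Frame condition: forall x forall y forall z (Rxy & Ryz -> Rxz).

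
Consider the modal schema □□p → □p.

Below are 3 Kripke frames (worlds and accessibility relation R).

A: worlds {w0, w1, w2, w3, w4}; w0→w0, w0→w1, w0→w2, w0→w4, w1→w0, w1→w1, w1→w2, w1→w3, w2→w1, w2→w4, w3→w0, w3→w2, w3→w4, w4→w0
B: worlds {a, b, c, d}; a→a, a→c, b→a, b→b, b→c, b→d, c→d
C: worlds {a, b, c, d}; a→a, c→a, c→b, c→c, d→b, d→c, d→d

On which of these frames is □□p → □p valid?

Frame correspondent (Sahlqvist): ∀x ∀y (Rxy → ∃z (Rxz ∧ Rzy)) — i.e. density.
A: fails — Rw2w4 but no z with Rw2z and Rzw4.
B: fails — Rcd but no z with Rcz and Rzd.
C: condition met.

C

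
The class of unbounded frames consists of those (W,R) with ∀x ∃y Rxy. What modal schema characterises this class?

□s → ◇s

The condition is seriality. The D schema □s → ◇s defines it.
Suppose □s→◇s is valid. At any x set V(s)=W. Then □s at x, so ◇s at x, so x has a successor.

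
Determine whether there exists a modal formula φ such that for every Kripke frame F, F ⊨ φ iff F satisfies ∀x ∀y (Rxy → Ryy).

Definable; □(□q → q) defines it

Yes: it is shift-reflexivity, defined by the T□ schema □(□q → q).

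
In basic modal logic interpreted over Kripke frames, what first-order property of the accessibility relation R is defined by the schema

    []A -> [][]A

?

transitivity

Suppose □A→□□A is valid. Take Rxy, Ryz and set V(A)={w : Rxw}. Then □A at x, so □□A at x, so □A at y, so A at z, i.e. Rxz.
Conversely, any frame satisfying forall x forall y forall z (Rxy & Ryz -> Rxz) validates the schema.
Frame condition: forall x forall y forall z (Rxy & Ryz -> Rxz).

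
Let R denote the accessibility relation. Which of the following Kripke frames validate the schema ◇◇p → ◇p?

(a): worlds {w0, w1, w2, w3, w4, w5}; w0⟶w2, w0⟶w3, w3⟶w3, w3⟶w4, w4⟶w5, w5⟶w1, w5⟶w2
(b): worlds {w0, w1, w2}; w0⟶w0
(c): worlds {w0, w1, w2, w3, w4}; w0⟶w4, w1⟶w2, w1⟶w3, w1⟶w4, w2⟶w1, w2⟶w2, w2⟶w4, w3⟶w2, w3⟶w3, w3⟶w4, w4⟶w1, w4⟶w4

(b)

The schema corresponds to transitivity: ∀x ∀y ∀z (Rxy ∧ Ryz → Rxz).
(a): fails — Rw4w5 and Rw5w2 but not Rw4w2.
(b): satisfies the condition.
(c): fails — Rw1w2 and Rw2w1 but not Rw1w1.
Valid on: (b).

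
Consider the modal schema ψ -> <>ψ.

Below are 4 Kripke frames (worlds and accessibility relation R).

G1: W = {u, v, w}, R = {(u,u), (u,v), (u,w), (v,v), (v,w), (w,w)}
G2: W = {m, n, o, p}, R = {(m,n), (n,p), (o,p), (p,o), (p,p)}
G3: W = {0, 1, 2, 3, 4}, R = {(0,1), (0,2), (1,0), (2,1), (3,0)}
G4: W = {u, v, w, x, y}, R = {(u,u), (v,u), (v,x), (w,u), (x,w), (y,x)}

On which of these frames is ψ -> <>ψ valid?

The schema corresponds to reflexivity: forall x Rxx.
G1: condition met.
G2: fails — world m does not see itself.
G3: fails — world 0 does not see itself.
G4: fails — world v does not see itself.

G1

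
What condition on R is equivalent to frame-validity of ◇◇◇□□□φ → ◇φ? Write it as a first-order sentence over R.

∀x ∀y (xR³y → ∃w (yR³w ∧ xRw))

This is a Sahlqvist (Geach-type) schema ◇^3□^3φ → □^0◇^1φ.
Minimal-valuation argument: fix x; take any y with xR^3y and any z with xR^0z. Set V(φ) to the set of worlds R-reachable from y in exactly 3 steps. Then □^3φ holds at y, so the antecedent holds at x; validity forces ◇^1φ at z, giving a w with zR^1w and yR^3w.
First-order correspondent: ∀x ∀y (xR³y → ∃w (yR³w ∧ xRw)).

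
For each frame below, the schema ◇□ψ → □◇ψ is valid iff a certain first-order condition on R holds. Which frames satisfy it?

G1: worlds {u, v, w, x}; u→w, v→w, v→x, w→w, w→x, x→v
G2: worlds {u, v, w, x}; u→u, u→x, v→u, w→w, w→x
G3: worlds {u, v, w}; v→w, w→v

This is the axiom for convergence; its first-order frame correspondent is ∀x ∀y ∀z (Rxy ∧ Rxz → ∃w (Ryw ∧ Rzw)).
G1: fails — Rvw and Rvx but w and x have no common successor.
G2: fails — Ruu and Rux but u and x have no common successor.
G3: condition met.

G3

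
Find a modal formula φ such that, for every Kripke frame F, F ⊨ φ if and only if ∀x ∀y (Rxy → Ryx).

A defining formula is r → □◇r (the B axiom).
Suppose r→□◇r is valid. Take Rxy and set V(r)={x}. Then r at x, so □◇r at x, so ◇r at y, so some z with Ryz has r; z=x, i.e. Ryx.

r → □◇r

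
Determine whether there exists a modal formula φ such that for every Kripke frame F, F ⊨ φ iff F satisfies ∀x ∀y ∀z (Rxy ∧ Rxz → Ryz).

Yes: it is the Euclidean property, defined by the 5 schema ◇q → □◇q.
Suppose ◇q→□◇q is valid. Take Rxy, Rxz and set V(q)={y}. Then ◇q at x, so □◇q at x, so ◇q at z, so some w with Rzw has q; w=y, i.e. Rzy. By symmetry of the argument, Ryz.

Definable; ◇q → □◇q defines it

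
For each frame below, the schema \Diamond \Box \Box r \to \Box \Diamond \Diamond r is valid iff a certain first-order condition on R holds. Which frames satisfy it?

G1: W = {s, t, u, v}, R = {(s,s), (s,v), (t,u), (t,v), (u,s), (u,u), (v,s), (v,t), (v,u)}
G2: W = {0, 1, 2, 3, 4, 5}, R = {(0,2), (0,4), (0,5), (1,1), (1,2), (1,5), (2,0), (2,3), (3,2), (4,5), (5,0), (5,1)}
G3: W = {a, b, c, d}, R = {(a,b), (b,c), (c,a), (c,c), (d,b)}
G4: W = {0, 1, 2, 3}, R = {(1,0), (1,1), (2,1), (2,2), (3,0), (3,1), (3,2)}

Frame correspondent (Sahlqvist): \forall x \forall y \forall z ((xRy \wedge xRz) \to \exists w (y R^2 w \wedge z R^2 w)) — i.e. a generalized confluence (Geach) condition.
G1: satisfies the condition.
G2: fails — 0R2, 0R4 but no w with 2R²w and 4R²w.
G3: satisfies the condition.
G4: fails — 1R0, 1R0 but no w with 0R²w and 0R²w.
Valid on: G1, G3.

G1, G3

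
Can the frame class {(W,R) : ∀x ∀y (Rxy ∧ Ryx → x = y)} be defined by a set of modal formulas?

Not modally definable

Any modally definable frame class is closed under surjective bounded morphisms.
The 4-cycle (worlds w0,w1,w2,w3 with w0→w1→w2→w3→w0) is antisymmetric. Sending even-indexed worlds to • and odd-indexed worlds to ∘ is a surjective bounded morphism onto the two-world frame with •↔∘, which is not antisymmetric.
So the class is not modally definable.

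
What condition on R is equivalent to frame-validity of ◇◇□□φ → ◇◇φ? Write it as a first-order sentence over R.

∀x ∀y (xR²y → ∃w (yR²w ∧ xR²w))

This is a Sahlqvist (Geach-type) schema ◇^2□^2φ → □^0◇^2φ.
Minimal-valuation argument: fix x; take any y with xR^2y and any z with xR^0z. Set V(φ) to the set of worlds R-reachable from y in exactly 2 steps. Then □^2φ holds at y, so the antecedent holds at x; validity forces ◇^2φ at z, giving a w with zR^2w and yR^2w.
First-order correspondent: ∀x ∀y (xR²y → ∃w (yR²w ∧ xR²w)).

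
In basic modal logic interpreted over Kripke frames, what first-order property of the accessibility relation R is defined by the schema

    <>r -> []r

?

partial functionality

Suppose ◇r→□r is valid. Take Rxy, Rxz and set V(r)={y}. Then ◇r at x, so □r at x, so r at z, i.e. z=y.
Conversely, any frame satisfying forall x forall y forall z (Rxy & Rxz -> y = z) validates the schema.
Frame condition: forall x forall y forall z (Rxy & Rxz -> y = z).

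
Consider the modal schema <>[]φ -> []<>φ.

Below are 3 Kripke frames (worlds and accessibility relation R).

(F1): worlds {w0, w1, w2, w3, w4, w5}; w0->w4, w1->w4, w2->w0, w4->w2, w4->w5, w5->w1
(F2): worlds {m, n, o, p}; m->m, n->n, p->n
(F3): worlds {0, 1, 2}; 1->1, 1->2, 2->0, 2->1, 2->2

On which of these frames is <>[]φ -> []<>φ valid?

The schema corresponds to convergence: forall x forall y forall z (Rxy & Rxz -> exists w (Ryw & Rzw)).
(F1): fails — Rw4w5 and Rw4w2 but w5 and w2 have no common successor.
(F2): satisfies the condition.
(F3): fails — R20 and R20 but 0 and 0 have no common successor.

(F2)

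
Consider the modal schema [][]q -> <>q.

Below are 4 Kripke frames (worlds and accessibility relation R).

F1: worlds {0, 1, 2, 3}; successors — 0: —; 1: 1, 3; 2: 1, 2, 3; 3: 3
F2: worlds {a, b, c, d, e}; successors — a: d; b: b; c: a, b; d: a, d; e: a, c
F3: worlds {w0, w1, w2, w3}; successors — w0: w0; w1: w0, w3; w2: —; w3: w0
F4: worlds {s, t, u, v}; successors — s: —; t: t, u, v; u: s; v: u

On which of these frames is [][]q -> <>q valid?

The schema corresponds to a generalized confluence (Geach) condition: forall x exists w (x R^2 w & xRw).
F1: fails — at 0 but no w with 0R²w and 0Rw.
F2: ✓.
F3: fails — at w2 but no w with w2R²w and w2Rw.
F4: fails — at s but no w with sR²w and sRw.
Valid on: F2.

F2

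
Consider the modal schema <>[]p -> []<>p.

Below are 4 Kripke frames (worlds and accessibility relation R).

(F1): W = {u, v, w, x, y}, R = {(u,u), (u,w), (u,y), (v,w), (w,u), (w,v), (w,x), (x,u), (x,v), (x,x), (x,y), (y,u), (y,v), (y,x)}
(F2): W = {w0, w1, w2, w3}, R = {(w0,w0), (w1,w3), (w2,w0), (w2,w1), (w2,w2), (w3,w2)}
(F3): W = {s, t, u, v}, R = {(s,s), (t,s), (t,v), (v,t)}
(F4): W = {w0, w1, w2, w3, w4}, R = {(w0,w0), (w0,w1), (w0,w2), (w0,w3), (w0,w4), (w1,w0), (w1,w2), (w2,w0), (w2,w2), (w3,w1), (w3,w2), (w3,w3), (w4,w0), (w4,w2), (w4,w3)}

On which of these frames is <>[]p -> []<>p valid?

(F4)

Frame correspondent (Sahlqvist): forall x forall y forall z (Rxy & Rxz -> exists w (Ryw & Rzw)) — i.e. convergence.
(F1): fails — Rwx and Rwv but x and v have no common successor.
(F2): fails — Rw2w1 and Rw2w2 but w1 and w2 have no common successor.
(F3): fails — Rts and Rtv but s and v have no common successor.
(F4): condition met.
Valid on: (F4).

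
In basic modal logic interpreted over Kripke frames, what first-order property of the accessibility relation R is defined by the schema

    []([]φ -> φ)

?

Shift-reflexivity

Suppose □(□φ→φ) is valid. Take Rxy and set V(φ)={w : Ryw}. Then at y, □φ holds; since □(□φ→φ) at x, □φ→φ at y, so φ at y, i.e. Ryy.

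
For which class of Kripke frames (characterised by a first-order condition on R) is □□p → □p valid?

Density

Suppose □□p→□p is valid. Take Rxy and set V(p)={w : xR²w}. Then □□p at x, so □p at x, so p at y, i.e. ∃z(Rxz∧Rzy).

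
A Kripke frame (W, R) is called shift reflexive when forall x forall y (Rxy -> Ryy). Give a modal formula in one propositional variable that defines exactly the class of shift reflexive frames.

□(□ψ → ψ)

This is shift-reflexivity; the standard corresponding axiom is T□: □(□ψ → ψ).
Suppose □(□ψ→ψ) is valid. Take Rxy and set V(ψ)={w : Ryw}. Then at y, □ψ holds; since □(□ψ→ψ) at x, □ψ→ψ at y, so ψ at y, i.e. Ryy.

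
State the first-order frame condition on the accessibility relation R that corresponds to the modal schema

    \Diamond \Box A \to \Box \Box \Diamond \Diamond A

This is a Sahlqvist (Geach-type) schema ◇^1□^1A → □^2◇^2A.
Minimal-valuation argument: fix x; take any y with xR^1y and any z with xR^2z. Set V(A) to the set of worlds R-reachable from y in exactly 1 step. Then □^1A holds at y, so the antecedent holds at x; validity forces ◇^2A at z, giving a w with zR^2w and yR^1w.
First-order correspondent: \forall x \forall y \forall z ((xRy \wedge x R^2 z) \to \exists w (yRw \wedge z R^2 w)).

\forall x \forall y \forall z ((xRy \wedge x R^2 z) \to \exists w (yRw \wedge z R^2 w))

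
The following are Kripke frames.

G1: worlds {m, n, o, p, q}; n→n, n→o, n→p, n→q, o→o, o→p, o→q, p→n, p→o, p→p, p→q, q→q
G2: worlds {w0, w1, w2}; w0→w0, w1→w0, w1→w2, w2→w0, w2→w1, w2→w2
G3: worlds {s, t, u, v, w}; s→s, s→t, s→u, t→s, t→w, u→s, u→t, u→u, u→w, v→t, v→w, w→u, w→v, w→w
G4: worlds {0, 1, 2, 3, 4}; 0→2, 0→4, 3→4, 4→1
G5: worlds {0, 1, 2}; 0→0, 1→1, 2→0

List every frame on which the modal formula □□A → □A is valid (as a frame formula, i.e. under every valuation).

The schema corresponds to density: ∀x ∀y (Rxy → ∃z (Rxz ∧ Rzy)).
G1: ✓.
G2: ✓.
G3: fails — Rvt but no z with Rvz and Rzt.
G4: fails — R34 but no z with R3z and Rz4.
G5: ✓.

G1, G2, G5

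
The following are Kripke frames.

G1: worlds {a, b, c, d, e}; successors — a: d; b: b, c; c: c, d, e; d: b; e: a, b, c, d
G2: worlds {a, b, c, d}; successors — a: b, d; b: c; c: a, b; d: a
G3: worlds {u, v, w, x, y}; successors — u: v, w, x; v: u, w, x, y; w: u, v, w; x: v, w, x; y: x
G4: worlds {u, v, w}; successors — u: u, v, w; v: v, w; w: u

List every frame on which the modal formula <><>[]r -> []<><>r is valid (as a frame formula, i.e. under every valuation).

This is the axiom for a generalized confluence (Geach) condition; its first-order frame correspondent is forall x forall y forall z ((x R^2 y & xRz) -> exists w (yRw & z R^2 w)).
G1: fails — cR²a, cRd but no w with aRw and dR²w.
G2: fails — cR²b, cRb but no w with bRw and bR²w.
G3: condition met.
G4: condition met.

G3, G4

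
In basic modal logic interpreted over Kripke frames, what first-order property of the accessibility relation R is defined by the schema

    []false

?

emptiness of R

□⊥ is valid iff no world has any successor (otherwise □⊥ fails at any world with one).
Conversely, any frame satisfying forall x forall y ~Rxy validates the schema.
Frame condition: forall x forall y ~Rxy.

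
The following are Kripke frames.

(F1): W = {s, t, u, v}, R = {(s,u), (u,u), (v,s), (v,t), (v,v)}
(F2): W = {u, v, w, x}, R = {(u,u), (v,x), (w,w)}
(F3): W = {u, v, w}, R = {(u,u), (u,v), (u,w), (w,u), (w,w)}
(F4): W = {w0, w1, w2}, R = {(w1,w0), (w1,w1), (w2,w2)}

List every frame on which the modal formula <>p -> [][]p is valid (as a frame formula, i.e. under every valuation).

(F2)

Frame correspondent (Sahlqvist): forall x forall y forall z ((xRy & x R^2 z) -> exists w (y = w & z = w)) — i.e. a generalized confluence (Geach) condition.
(F1): fails — vRs, vR²t but s ≠ t.
(F2): ✓.
(F3): fails — uRu, uR²v but u ≠ v.
(F4): fails — w1Rw0, w1R²w1 but w0 ≠ w1.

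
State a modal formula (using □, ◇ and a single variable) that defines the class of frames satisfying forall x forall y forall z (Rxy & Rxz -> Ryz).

The condition is the Euclidean property. The 5 schema ◇ψ → □◇ψ defines it.
Suppose ◇ψ→□◇ψ is valid. Take Rxy, Rxz and set V(ψ)={y}. Then ◇ψ at x, so □◇ψ at x, so ◇ψ at z, so some w with Rzw has ψ; w=y, i.e. Rzy. By symmetry of the argument, Ryz.

◇ψ → □◇ψ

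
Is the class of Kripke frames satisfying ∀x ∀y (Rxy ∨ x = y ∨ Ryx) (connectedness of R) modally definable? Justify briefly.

If a class were modally definable it would be closed under disjoint unions (Goldblatt–Thomason).
Take 4 disjoint single-world reflexive frames: each is trivially connected, but their disjoint union has 4 worlds with no edge between distinct components, so it is not connected.
Hence connectedness of R is not modally definable.

Not modally definable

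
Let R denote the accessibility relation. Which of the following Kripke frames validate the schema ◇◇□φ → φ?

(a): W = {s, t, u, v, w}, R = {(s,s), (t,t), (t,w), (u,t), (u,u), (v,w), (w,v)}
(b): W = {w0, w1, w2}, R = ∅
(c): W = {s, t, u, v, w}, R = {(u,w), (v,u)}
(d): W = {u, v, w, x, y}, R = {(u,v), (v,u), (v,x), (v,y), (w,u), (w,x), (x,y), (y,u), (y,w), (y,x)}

Frame correspondent (Sahlqvist): ∀x ∀y (xR²y → ∃w (yRw ∧ x = w)) — i.e. a generalized confluence (Geach) condition.
(a): fails — tR²v but no w* with vRw* and t=w*.
(b): condition met.
(c): fails — vR²w but no w* with wRw* and v=w*.
(d): fails — uR²u but no t with uRt and u=t.
Valid on: (b).

(b)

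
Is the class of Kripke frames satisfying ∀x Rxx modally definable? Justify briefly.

Yes: it is reflexivity, defined by the T schema □r → r.
Suppose □r→r is valid. At any x set V(r)={w : Rxw}. Then □r holds at x, so r holds at x, i.e. Rxx.

Yes — defined by □r → r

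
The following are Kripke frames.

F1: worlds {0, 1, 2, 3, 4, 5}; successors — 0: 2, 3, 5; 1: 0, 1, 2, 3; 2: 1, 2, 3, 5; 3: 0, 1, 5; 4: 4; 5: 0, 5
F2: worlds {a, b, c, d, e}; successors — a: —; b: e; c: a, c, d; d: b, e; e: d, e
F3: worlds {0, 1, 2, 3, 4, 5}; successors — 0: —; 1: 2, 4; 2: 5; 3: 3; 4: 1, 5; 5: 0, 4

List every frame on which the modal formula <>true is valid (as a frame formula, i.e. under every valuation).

The schema corresponds to seriality: forall x exists y Rxy.
F1: condition met.
F2: fails — world a has no successor.
F3: fails — world 0 has no successor.
Valid on: F1.

F1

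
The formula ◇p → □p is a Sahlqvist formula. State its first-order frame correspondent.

Suppose ◇p→□p is valid. Take Rxy, Rxz and set V(p)={y}. Then ◇p at x, so □p at x, so p at z, i.e. z=y.
The converse is a direct semantic check.
So the correspondent is partial functionality.

partial functionality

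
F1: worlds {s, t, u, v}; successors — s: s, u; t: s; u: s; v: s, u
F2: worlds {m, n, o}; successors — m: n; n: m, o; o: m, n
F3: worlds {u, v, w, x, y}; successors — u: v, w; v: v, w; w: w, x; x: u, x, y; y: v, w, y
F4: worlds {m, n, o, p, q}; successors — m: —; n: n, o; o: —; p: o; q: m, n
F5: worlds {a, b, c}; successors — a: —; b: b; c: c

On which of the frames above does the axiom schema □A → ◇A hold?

F1, F2, F3

The schema corresponds to seriality: ∀x ∃y Rxy.
F1: condition met.
F2: condition met.
F3: condition met.
F4: fails — world m has no successor.
F5: fails — world a has no successor.
Valid on: F1, F2, F3.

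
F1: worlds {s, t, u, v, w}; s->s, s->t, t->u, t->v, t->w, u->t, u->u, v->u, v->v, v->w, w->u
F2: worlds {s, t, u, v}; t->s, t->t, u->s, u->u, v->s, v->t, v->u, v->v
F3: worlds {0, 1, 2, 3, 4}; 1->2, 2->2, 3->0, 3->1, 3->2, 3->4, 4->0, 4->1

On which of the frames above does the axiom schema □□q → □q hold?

F1, F2

The schema corresponds to density: ∀x ∀y (Rxy → ∃z (Rxz ∧ Rzy)).
F1: satisfies the condition.
F2: satisfies the condition.
F3: fails — R34 but no z with R3z and Rz4.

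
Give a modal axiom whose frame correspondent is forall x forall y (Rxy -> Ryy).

A defining formula is □(□p → p) (the T□ axiom).
Suppose □(□p→p) is valid. Take Rxy and set V(p)={w : Ryw}. Then at y, □p holds; since □(□p→p) at x, □p→p at y, so p at y, i.e. Ryy.

□(□p → p)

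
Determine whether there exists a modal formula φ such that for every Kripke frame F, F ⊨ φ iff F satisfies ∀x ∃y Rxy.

Yes — defined by □q → ◇q

This is a Sahlqvist condition; the D axiom □q → ◇q defines it.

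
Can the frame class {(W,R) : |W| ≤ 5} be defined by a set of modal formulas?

If a class were modally definable it would be closed under disjoint unions (Goldblatt–Thomason).
Any modal formula valid on each of 6 disjoint one-world frames is valid on their disjoint union (validity is preserved under disjoint unions). Each one-world frame has |W|=1≤5, but the union has |W|=6.
Hence having at most 5 worlds is not modally definable.

Not definable by any modal formula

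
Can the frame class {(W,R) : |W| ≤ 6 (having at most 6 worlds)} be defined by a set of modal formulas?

Not modally definable

Modal frame validity is preserved under disjoint unions.
Any modal formula valid on each of 7 disjoint one-world frames is valid on their disjoint union (validity is preserved under disjoint unions). Each one-world frame has |W|=1≤6, but the union has |W|=7.
Hence having at most 6 worlds is not modally definable.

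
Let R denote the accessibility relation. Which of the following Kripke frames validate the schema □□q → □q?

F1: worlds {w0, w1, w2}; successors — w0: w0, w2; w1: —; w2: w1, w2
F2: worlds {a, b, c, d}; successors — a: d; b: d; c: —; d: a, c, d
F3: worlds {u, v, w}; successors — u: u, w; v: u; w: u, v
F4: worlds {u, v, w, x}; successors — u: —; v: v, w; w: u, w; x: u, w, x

Frame correspondent (Sahlqvist): ∀x ∀y (Rxy → ∃z (Rxz ∧ Rzy)) — i.e. density.
F1: holds.
F2: holds.
F3: fails — Rwv but no z with Rwz and Rzv.
F4: holds.

F1, F2, F4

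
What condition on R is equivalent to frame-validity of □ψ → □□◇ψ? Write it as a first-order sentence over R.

∀x ∀z (xR²z → ∃w (xRw ∧ zRw))

This is a Sahlqvist (Geach-type) schema ◇^0□^1ψ → □^2◇^1ψ.
Minimal-valuation argument: fix x; take any y with xR^0y and any z with xR^2z. Set V(ψ) to the set of worlds R-reachable from y in exactly 1 step. Then □^1ψ holds at y, so the antecedent holds at x; validity forces ◇^1ψ at z, giving a w with zR^1w and yR^1w.
First-order correspondent: ∀x ∀z (xR²z → ∃w (xRw ∧ zRw)).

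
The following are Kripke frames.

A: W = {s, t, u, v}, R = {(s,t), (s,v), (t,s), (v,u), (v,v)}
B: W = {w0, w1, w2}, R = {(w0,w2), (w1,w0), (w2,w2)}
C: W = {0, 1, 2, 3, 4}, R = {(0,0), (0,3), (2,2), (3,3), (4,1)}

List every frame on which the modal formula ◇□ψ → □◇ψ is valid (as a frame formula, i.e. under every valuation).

This is the axiom for convergence; its first-order frame correspondent is ∀x ∀y ∀z (Rxy ∧ Rxz → ∃w (Ryw ∧ Rzw)).
A: fails — Rsv and Rst but v and t have no common successor.
B: satisfies the condition.
C: fails — R41 and R41 but 1 and 1 have no common successor.

B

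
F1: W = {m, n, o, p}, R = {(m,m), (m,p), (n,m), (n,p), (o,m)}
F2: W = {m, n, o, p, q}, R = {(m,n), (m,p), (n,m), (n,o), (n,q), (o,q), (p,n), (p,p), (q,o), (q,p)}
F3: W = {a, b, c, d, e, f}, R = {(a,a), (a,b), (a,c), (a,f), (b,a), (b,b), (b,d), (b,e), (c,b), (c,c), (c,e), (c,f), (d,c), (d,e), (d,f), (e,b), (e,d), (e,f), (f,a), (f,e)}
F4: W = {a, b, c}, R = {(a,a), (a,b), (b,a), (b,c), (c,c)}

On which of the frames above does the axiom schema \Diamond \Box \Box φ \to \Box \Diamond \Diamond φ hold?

Frame correspondent (Sahlqvist): \forall x \forall y \forall z ((xRy \wedge xRz) \to \exists w (y R^2 w \wedge z R^2 w)) — i.e. a generalized confluence (Geach) condition.
F1: fails — mRm, mRp but no w with mR²w and pR²w.
F2: ✓.
F3: ✓.
F4: ✓.

F2, F3, F4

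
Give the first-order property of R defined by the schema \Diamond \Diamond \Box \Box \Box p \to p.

\forall x \forall y (x R^2 y \to \exists w (y R^3 w \wedge x = w))

This is a Sahlqvist (Geach-type) schema ◇^2□^3p → □^0◇^0p.
First-order correspondent: \forall x \forall y (x R^2 y \to \exists w (y R^3 w \wedge x = w)).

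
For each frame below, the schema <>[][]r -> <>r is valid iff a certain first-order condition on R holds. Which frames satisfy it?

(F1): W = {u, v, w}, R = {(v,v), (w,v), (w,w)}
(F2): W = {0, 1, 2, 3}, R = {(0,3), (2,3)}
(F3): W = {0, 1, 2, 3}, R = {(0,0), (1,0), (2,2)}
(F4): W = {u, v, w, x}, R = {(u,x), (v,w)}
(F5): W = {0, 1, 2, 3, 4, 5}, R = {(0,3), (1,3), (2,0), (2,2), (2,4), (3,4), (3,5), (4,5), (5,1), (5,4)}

(F1), (F3)

This is the axiom for a generalized confluence (Geach) condition; its first-order frame correspondent is forall x forall y (xRy -> exists w (y R^2 w & xRw)).
(F1): satisfies the condition.
(F2): fails — 0R3 but no w with 3R²w and 0Rw.
(F3): satisfies the condition.
(F4): fails — uRx but no t with xR²t and uRt.
(F5): fails — 0R3 but no w with 3R²w and 0Rw.
Valid on: (F1), (F3).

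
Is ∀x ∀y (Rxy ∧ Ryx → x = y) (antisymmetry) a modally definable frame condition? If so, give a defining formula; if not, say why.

Modal frame validity is preserved under surjective bounded morphisms.
The 8-cycle (worlds 0,1,2,3,4,5,6,7 with 0→1→2→3→4→5→6→7→0) is antisymmetric. Sending even-indexed worlds to • and odd-indexed worlds to ∘ is a surjective bounded morphism onto the two-world frame with •↔∘, which is not antisymmetric.
So no modal formula (or set of formulas) defines exactly the antisymmetric frames.

Not modally definable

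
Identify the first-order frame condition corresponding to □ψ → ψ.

Reflexivity

Suppose □ψ→ψ is valid. At any x set V(ψ)={w : Rxw}. Then □ψ holds at x, so ψ holds at x, i.e. Rxx.
Conversely, any frame satisfying ∀x Rxx validates the schema.
So the correspondent is reflexivity.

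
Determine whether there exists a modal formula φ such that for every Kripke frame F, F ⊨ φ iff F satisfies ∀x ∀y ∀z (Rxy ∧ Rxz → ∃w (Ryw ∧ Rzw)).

Yes — defined by ◇□p → □◇p

Yes: it is convergence, defined by the .2 schema ◇□p → □◇p.
Suppose ◇□p→□◇p is valid. Take Rxy, Rxz and set V(p)={w : Ryw}. Then □p at y so ◇□p at x, so □◇p at x, so ◇p at z, giving w with Rzw and Ryw.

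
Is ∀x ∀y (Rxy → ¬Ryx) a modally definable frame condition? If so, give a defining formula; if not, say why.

Modal frame validity is preserved under surjective bounded morphisms.
The 3-cycle (worlds a,b,c with a→b→c→a) is asymmetric. Mapping every world to a single reflexive point • is a surjective bounded morphism, and the reflexive point is not asymmetric (R•• but asymmetry requires ¬R••).
So the class is not modally definable.

Not definable by any modal formula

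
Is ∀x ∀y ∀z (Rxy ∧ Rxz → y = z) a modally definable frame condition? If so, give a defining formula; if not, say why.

Definable; ◇q → □q defines it

This is a Sahlqvist condition; the CD axiom ◇q → □q defines it.
Suppose ◇q→□q is valid. Take Rxy, Rxz and set V(q)={y}. Then ◇q at x, so □q at x, so q at z, i.e. z=y.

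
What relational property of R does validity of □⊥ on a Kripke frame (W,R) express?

emptiness of R: ∀x ∀y ¬Rxy

This schema is the Ver axiom.
Its frame correspondent is emptiness of R — ∀x ∀y ¬Rxy.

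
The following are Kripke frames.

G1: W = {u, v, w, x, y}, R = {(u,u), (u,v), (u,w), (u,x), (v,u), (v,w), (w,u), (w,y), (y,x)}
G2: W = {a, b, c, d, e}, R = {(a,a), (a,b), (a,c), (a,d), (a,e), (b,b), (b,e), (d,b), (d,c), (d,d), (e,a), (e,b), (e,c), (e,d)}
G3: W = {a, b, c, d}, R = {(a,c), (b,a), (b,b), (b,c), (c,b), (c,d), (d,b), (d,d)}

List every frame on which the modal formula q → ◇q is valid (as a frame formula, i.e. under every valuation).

none

The schema corresponds to reflexivity: ∀x Rxx.
G1: fails — world v does not see itself.
G2: fails — world c does not see itself.
G3: fails — world a does not see itself.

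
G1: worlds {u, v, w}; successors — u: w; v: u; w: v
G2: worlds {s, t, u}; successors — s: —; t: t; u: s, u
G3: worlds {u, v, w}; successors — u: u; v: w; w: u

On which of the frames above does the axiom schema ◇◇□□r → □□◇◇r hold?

This is the axiom for a generalized confluence (Geach) condition; its first-order frame correspondent is ∀x ∀y ∀z ((xR²y ∧ xR²z) → ∃w (yR²w ∧ zR²w)).
G1: satisfies the condition.
G2: fails — uR²s, uR²s but no w with sR²w and sR²w.
G3: satisfies the condition.

G1, G3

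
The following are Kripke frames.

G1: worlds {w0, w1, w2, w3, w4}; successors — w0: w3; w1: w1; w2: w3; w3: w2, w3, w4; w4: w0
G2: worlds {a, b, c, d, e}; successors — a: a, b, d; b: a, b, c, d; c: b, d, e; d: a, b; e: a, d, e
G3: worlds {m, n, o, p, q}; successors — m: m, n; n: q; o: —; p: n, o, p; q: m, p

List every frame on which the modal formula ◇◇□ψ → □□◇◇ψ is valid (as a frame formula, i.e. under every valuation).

This is the axiom for a generalized confluence (Geach) condition; its first-order frame correspondent is ∀x ∀y ∀z ((xR²y ∧ xR²z) → ∃w (yRw ∧ zR²w)).
G1: fails — w0R²w4, w0R²w2 but no w with w4Rw and w2R²w.
G2: condition met.
G3: fails — mR²n, mR²n but no w with nRw and nR²w.

G2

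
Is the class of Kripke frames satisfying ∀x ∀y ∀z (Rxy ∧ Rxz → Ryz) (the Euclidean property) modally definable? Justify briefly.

Yes, by ◇r → □◇r

This is a Sahlqvist condition; the 5 axiom ◇r → □◇r defines it.
Suppose ◇r→□◇r is valid. Take Rxy, Rxz and set V(r)={y}. Then ◇r at x, so □◇r at x, so ◇r at z, so some w with Rzw has r; w=y, i.e. Rzy. By symmetry of the argument, Ryz.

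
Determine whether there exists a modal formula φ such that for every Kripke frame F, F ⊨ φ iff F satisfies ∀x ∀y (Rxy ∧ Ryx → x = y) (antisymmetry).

Not definable by any modal formula

Any modally definable frame class is closed under surjective bounded morphisms.
The 4-cycle (worlds w0,w1,w2,w3 with w0→w1→w2→w3→w0) is antisymmetric. Sending even-indexed worlds to a and odd-indexed worlds to b is a surjective bounded morphism onto the two-world frame with a↔b, which is not antisymmetric.
So no modal formula (or set of formulas) defines exactly the antisymmetric frames.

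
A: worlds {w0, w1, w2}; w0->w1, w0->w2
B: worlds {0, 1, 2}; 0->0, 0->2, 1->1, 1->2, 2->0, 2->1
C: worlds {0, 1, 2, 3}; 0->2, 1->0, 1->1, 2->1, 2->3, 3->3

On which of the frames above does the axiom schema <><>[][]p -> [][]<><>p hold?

The schema corresponds to a generalized confluence (Geach) condition: forall x forall y forall z ((x R^2 y & x R^2 z) -> exists w (y R^2 w & z R^2 w)).
A: holds.
B: holds.
C: fails — 0R²1, 0R²3 but no w with 1R²w and 3R²w.

A, B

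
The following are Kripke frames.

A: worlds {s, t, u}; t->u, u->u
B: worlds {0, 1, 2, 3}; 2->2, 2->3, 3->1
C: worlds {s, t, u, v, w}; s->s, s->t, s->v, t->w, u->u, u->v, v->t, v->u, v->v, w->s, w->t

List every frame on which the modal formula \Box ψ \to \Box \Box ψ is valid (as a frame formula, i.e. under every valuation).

Frame correspondent (Sahlqvist): \forall x \forall y \forall z (Rxy \wedge Ryz \to Rxz) — i.e. transitivity.
A: ✓.
B: fails — R23 and R31 but not R21.
C: fails — Ruv and Rvt but not Rut.

A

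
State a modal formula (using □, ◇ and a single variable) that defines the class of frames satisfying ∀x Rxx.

□r → r

The condition is reflexivity. The T schema □r → r defines it.
Suppose □r→r is valid. At any x set V(r)={w : Rxw}. Then □r holds at x, so r holds at x, i.e. Rxx.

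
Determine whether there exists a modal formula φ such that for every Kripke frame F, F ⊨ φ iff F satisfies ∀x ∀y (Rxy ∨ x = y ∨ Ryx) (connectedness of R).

Modal frame validity is preserved under disjoint unions.
Take 3 disjoint single-world reflexive frames: each is trivially connected, but their disjoint union has 3 worlds with no edge between distinct components, so it is not connected.
So the class is not modally definable.

Not definable by any modal formula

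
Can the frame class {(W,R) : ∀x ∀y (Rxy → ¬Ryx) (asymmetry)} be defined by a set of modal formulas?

Not definable by any modal formula

Modal frame validity is preserved under surjective bounded morphisms.
The 5-cycle (worlds s,t,u,v,w with s→t→u→v→w→s) is asymmetric. Mapping every world to a single reflexive point • is a surjective bounded morphism, and the reflexive point is not asymmetric (R•• but asymmetry requires ¬R••).
So no modal formula (or set of formulas) defines exactly the asymmetric frames.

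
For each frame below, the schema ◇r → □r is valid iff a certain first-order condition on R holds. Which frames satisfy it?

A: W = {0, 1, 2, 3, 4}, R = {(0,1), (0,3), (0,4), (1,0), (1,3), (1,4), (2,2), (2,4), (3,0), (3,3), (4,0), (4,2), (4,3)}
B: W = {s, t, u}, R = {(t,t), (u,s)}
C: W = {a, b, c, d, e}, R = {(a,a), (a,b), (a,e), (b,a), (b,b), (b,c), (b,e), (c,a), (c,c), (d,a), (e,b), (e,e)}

The schema corresponds to partial functionality: ∀x ∀y ∀z (Rxy ∧ Rxz → y = z).
A: fails — 0 sees both 1 and 3.
B: ✓.
C: fails — a sees both a and b.
Valid on: B.

B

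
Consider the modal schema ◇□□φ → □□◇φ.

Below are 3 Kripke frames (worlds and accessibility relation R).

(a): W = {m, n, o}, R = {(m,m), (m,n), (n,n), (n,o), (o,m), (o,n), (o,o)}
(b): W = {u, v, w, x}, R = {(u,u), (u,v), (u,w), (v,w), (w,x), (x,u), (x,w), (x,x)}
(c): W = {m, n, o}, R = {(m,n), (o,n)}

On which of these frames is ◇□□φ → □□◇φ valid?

(a), (c)

This is the axiom for a generalized confluence (Geach) condition; its first-order frame correspondent is ∀x ∀y ∀z ((xRy ∧ xR²z) → ∃w (yR²w ∧ zRw)).
(a): satisfies the condition.
(b): fails — uRv, uR²u but no t with vR²t and uRt.
(c): satisfies the condition.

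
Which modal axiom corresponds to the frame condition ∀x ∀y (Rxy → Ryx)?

ψ → □◇ψ

The condition is symmetry. The B schema ψ → □◇ψ defines it.
Suppose ψ→□◇ψ is valid. Take Rxy and set V(ψ)={x}. Then ψ at x, so □◇ψ at x, so ◇ψ at y, so some z with Ryz has ψ; z=x, i.e. Ryx.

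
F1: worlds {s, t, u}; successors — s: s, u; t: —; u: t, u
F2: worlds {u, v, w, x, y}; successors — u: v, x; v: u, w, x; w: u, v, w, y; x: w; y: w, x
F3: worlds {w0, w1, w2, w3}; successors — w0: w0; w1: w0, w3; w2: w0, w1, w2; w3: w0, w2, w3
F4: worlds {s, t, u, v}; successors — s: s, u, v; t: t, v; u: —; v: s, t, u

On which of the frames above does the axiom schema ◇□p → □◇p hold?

This is the axiom for convergence; its first-order frame correspondent is ∀x ∀y ∀z (Rxy ∧ Rxz → ∃w (Ryw ∧ Rzw)).
F1: fails — Rut and Rut but t and t have no common successor.
F2: fails — Rvu and Rvx but u and x have no common successor.
F3: holds.
F4: fails — Rsv and Rsu but v and u have no common successor.

F3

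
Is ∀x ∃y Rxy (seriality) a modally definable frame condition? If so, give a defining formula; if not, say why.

This is a Sahlqvist condition; the D axiom □r → ◇r defines it.
Suppose □r→◇r is valid. At any x set V(r)=W. Then □r at x, so ◇r at x, so x has a successor.

Definable; □r → ◇r defines it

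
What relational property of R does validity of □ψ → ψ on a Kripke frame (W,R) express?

reflexivity: ∀x Rxx

This is the T axiom.
Its frame correspondent is reflexivity — ∀x Rxx.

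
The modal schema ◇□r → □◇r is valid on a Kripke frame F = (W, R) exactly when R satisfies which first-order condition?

convergence: ∀x ∀y ∀z (Rxy ∧ Rxz → ∃w (Ryw ∧ Rzw))

Suppose ◇□r→□◇r is valid. Take Rxy, Rxz and set V(r)={w : Ryw}. Then □r at y so ◇□r at x, so □◇r at x, so ◇r at z, giving w with Rzw and Ryw.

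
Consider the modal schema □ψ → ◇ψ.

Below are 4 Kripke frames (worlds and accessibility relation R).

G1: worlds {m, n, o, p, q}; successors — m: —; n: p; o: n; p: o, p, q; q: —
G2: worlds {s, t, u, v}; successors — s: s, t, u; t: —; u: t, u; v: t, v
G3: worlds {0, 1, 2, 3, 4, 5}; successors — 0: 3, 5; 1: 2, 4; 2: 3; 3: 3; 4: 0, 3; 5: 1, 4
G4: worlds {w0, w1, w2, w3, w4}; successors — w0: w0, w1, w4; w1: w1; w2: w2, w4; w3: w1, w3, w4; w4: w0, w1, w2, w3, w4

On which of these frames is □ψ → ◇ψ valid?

This is the axiom for seriality; its first-order frame correspondent is ∀x ∃y Rxy.
G1: fails — world m has no successor.
G2: fails — world t has no successor.
G3: holds.
G4: holds.

G3, G4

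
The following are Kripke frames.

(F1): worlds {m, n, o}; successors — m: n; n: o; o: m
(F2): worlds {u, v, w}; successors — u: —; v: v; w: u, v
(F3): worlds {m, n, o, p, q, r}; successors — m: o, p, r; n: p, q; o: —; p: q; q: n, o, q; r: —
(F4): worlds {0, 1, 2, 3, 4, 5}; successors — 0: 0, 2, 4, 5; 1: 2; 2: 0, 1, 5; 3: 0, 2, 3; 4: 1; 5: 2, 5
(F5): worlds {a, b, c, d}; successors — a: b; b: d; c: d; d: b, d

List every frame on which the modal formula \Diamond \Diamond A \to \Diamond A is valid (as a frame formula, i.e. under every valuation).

(F2)

The schema corresponds to a generalized confluence (Geach) condition: \forall x \forall y (x R^2 y \to \exists w (y = w \wedge xRw)).
(F1): fails — mR²o but no w with o=w and mRw.
(F2): condition met.
(F3): fails — mR²q but no w with q=w and mRw.
(F4): fails — 0R²1 but no w with 1=w and 0Rw.
(F5): fails — aR²d but no w with d=w and aRw.
Valid on: (F2).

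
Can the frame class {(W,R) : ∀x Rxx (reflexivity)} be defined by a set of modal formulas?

Definable; □r → r defines it

The condition is reflexivity. A defining modal formula is □r → r.
Suppose □r→r is valid. At any x set V(r)={w : Rxw}. Then □r holds at x, so r holds at x, i.e. Rxx.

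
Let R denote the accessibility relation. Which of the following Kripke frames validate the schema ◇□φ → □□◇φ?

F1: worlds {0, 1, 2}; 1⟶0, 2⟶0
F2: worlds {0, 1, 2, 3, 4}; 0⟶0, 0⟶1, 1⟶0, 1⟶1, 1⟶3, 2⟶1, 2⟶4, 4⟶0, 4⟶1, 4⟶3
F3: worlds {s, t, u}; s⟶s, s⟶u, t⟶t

F1

Frame correspondent (Sahlqvist): ∀x ∀y ∀z ((xRy ∧ xR²z) → ∃w (yRw ∧ zRw)) — i.e. a generalized confluence (Geach) condition.
F1: satisfies the condition.
F2: fails — 0R0, 0R²3 but no w with 0Rw and 3Rw.
F3: fails — sRs, sR²u but no w with sRw and uRw.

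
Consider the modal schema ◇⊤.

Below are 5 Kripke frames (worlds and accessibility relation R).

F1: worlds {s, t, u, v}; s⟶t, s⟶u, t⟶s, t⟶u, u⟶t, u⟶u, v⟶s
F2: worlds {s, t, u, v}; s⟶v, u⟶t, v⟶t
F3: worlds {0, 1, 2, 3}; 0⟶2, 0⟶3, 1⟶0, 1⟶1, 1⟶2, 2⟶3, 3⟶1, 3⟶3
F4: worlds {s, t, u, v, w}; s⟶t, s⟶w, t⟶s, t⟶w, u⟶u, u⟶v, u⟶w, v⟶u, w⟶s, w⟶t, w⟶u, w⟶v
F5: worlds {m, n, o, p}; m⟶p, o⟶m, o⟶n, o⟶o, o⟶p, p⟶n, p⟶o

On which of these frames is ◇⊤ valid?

F1, F3, F4

Frame correspondent (Sahlqvist): ∀x ∃y Rxy — i.e. seriality.
F1: ✓.
F2: fails — world t has no successor.
F3: ✓.
F4: ✓.
F5: fails — world n has no successor.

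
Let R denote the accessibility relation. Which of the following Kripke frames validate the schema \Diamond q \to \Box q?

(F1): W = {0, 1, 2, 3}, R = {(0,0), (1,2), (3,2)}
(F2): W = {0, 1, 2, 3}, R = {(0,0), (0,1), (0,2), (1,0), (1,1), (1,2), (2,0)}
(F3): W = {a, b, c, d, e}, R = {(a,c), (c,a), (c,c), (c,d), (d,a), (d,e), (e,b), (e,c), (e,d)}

Frame correspondent (Sahlqvist): \forall x \forall y \forall z (Rxy \wedge Rxz \to y = z) — i.e. partial functionality.
(F1): holds.
(F2): fails — 0 sees both 0 and 1.
(F3): fails — c sees both a and c.

(F1)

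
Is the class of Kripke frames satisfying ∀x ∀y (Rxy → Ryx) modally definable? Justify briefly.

Yes, by q → □◇q

Yes: it is symmetry, defined by the B schema q → □◇q.
Suppose q→□◇q is valid. Take Rxy and set V(q)={x}. Then q at x, so □◇q at x, so ◇q at y, so some z with Ryz has q; z=x, i.e. Ryx.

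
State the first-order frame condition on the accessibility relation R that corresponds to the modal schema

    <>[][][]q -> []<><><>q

forall x forall y forall z ((xRy & xRz) -> exists w (y R^3 w & z R^3 w))

This is a Sahlqvist (Geach-type) schema ◇^1□^3q → □^1◇^3q.
Minimal-valuation argument: fix x; take any y with xR^1y and any z with xR^1z. Set V(q) to the set of worlds R-reachable from y in exactly 3 steps. Then □^3q holds at y, so the antecedent holds at x; validity forces ◇^3q at z, giving a w with zR^3w and yR^3w.
First-order correspondent: forall x forall y forall z ((xRy & xRz) -> exists w (y R^3 w & z R^3 w)).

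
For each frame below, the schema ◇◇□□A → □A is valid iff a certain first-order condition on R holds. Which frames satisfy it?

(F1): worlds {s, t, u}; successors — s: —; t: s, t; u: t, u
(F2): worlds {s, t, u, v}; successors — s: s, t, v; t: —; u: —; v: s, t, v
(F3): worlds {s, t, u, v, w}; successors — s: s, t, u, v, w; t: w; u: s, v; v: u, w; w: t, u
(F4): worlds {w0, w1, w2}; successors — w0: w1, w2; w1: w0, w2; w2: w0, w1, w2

This is the axiom for a generalized confluence (Geach) condition; its first-order frame correspondent is ∀x ∀y ∀z ((xR²y ∧ xRz) → ∃w (yR²w ∧ z = w)).
(F1): fails — tR²s, tRs but no w with sR²w and s=w.
(F2): fails — sR²t, sRs but no w with tR²w and s=w.
(F3): fails — sR²t, sRs but no w* with tR²w* and s=w*.
(F4): ✓.

(F4)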